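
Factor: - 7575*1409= -3^1*5^2*101^1*1409^1 = - 10673175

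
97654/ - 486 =-201 + 16/243=- 200.93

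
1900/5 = 380 = 380.00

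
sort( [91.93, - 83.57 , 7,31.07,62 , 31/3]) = [-83.57,7,31/3 , 31.07,  62,91.93]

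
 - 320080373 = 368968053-689048426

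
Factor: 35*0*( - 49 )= 0^1 = 0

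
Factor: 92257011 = 3^2*7^1*11^1 * 17^1 * 41^1 * 191^1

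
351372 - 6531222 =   -  6179850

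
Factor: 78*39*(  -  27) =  - 82134 = -2^1*3^5 * 13^2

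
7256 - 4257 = 2999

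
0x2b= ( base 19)25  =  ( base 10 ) 43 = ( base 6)111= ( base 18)27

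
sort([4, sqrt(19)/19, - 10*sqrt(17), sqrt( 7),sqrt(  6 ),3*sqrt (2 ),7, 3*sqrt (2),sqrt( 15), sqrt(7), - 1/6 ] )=[ - 10*sqrt( 17),-1/6, sqrt( 19) /19, sqrt(6 ),sqrt(7),sqrt ( 7 ),sqrt( 15), 4,3*sqrt(2),3*sqrt( 2),7]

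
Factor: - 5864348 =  - 2^2*7^1*209441^1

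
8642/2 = 4321 = 4321.00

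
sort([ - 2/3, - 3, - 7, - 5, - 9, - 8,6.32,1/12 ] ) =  [-9, - 8, - 7, - 5, - 3 , - 2/3, 1/12 , 6.32]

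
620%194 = 38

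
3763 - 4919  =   - 1156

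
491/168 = 491/168  =  2.92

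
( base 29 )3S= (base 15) 7A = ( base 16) 73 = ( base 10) 115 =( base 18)67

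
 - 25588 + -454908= -480496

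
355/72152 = 355/72152 = 0.00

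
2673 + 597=3270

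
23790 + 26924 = 50714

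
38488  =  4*9622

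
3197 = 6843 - 3646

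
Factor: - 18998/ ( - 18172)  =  23/22 = 2^( - 1 )*11^( - 1 )*23^1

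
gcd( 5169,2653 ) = 1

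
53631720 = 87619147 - 33987427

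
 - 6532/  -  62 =3266/31 = 105.35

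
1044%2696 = 1044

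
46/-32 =  -  2 + 9/16 = - 1.44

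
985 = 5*197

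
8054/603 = 13 + 215/603 = 13.36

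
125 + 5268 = 5393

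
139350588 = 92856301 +46494287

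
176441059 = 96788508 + 79652551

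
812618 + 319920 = 1132538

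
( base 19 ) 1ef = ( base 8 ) 1202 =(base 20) 1C2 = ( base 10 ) 642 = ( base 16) 282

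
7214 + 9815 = 17029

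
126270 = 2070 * 61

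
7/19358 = 7/19358 = 0.00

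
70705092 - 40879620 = 29825472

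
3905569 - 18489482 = -14583913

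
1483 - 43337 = - 41854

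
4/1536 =1/384 = 0.00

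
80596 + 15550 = 96146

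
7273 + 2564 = 9837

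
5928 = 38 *156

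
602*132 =79464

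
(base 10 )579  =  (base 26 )M7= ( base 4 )21003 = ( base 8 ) 1103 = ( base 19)1b9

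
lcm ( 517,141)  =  1551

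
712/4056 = 89/507 = 0.18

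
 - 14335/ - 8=1791 + 7/8 = 1791.88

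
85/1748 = 85/1748=0.05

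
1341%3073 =1341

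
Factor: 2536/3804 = 2/3=2^1*3^( - 1 ) 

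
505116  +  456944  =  962060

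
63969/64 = 999 + 33/64 = 999.52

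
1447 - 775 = 672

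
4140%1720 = 700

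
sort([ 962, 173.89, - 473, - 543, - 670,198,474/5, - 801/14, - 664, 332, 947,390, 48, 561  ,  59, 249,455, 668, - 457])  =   [ - 670, - 664, - 543, - 473, - 457,-801/14, 48 , 59,  474/5,  173.89,198, 249 , 332,390,455, 561, 668, 947,962]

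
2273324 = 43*52868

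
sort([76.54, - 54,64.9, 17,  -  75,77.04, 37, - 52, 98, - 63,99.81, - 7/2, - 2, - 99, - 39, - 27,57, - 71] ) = [ - 99, - 75, - 71, - 63, - 54 ,- 52, - 39, - 27, - 7/2, - 2, 17,37,57,64.9,76.54,77.04, 98,99.81] 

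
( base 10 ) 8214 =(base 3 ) 102021020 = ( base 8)20026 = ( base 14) 2dca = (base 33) 7HU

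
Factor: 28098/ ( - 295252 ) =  - 2^( - 1)*3^2*7^1*331^( - 1)= - 63/662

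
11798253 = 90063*131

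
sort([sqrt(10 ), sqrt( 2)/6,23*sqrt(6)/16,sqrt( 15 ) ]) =[ sqrt( 2 )/6  ,  sqrt(10), 23*sqrt ( 6)/16 , sqrt ( 15 )]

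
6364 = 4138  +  2226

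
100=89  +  11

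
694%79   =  62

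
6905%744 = 209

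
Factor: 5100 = 2^2*3^1*5^2*17^1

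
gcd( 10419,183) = 3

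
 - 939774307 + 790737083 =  - 149037224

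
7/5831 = 1/833 =0.00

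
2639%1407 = 1232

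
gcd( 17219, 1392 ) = 1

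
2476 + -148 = 2328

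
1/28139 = 1/28139=0.00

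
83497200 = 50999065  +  32498135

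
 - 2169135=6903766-9072901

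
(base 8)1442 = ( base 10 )802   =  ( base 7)2224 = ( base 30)qm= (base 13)499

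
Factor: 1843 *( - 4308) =-7939644 =-2^2*3^1*19^1 * 97^1*359^1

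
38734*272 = 10535648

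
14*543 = 7602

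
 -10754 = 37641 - 48395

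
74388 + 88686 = 163074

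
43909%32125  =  11784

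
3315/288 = 1105/96 = 11.51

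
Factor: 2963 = 2963^1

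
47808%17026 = 13756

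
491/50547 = 491/50547 = 0.01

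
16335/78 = 209+ 11/26 = 209.42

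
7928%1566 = 98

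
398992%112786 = 60634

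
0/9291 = 0=0.00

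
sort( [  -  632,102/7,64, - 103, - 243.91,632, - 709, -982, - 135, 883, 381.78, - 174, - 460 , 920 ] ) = [ - 982,-709,-632,  -  460,-243.91, - 174 , - 135,- 103, 102/7,64,381.78,632,883,920] 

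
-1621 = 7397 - 9018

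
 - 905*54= -48870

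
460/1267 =460/1267 = 0.36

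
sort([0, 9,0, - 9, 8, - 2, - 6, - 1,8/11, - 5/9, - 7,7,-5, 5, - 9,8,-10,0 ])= [ - 10, - 9 , - 9, - 7,-6, - 5, - 2, - 1,  -  5/9, 0, 0,0 , 8/11,5,7, 8,8,9] 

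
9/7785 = 1/865 = 0.00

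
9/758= 9/758  =  0.01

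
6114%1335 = 774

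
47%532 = 47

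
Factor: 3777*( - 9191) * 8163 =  - 283373704341 = - 3^3*7^1*13^1*101^1 *907^1*1259^1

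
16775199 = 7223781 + 9551418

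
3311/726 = 301/66 =4.56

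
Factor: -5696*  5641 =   -  32131136 = - 2^6*89^1 *5641^1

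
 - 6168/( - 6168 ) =1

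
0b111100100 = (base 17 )1b8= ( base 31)fj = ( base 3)122221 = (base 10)484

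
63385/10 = 12677/2 = 6338.50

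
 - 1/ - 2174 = 1/2174  =  0.00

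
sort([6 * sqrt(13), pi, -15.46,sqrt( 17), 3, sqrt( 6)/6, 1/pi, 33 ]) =[-15.46,1/pi, sqrt( 6 ) /6 , 3, pi, sqrt (17), 6*sqrt ( 13), 33]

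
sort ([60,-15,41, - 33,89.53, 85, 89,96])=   [  -  33, - 15,41,60, 85,  89,89.53,96 ]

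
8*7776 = 62208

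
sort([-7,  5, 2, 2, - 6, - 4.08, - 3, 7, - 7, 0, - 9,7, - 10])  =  [ - 10,-9,- 7,  -  7, - 6, - 4.08 , - 3, 0, 2, 2,5, 7, 7]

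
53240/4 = 13310 = 13310.00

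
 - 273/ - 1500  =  91/500 = 0.18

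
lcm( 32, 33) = 1056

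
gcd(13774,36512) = 2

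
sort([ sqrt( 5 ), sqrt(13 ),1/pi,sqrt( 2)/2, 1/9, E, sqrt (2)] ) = [ 1/9,1/pi, sqrt(2)/2, sqrt( 2), sqrt(5 ), E, sqrt(13 )]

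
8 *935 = 7480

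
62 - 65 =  - 3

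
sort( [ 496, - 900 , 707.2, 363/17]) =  [ - 900, 363/17,496, 707.2]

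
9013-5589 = 3424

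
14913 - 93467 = - 78554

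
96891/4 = 24222 + 3/4 =24222.75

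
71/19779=71/19779 = 0.00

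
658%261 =136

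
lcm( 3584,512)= 3584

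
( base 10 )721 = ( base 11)5A6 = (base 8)1321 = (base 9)881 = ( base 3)222201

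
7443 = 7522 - 79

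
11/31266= 11/31266 = 0.00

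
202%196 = 6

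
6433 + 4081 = 10514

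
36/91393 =36/91393 = 0.00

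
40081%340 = 301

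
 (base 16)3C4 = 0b1111000100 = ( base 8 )1704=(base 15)444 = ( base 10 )964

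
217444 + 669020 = 886464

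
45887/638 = 45887/638 = 71.92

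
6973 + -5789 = 1184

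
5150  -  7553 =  - 2403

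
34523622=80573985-46050363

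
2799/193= 2799/193 =14.50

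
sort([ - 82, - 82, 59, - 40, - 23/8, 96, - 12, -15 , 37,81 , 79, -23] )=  [ -82,-82, - 40 , - 23 , - 15, -12, - 23/8,37, 59,79, 81, 96 ] 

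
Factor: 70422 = 2^1*3^1*11^2*97^1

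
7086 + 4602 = 11688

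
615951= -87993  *(  -  7 )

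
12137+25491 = 37628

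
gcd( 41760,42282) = 522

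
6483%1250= 233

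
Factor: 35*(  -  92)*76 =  - 244720 = -2^4*5^1*7^1*19^1*23^1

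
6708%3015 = 678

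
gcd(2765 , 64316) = 7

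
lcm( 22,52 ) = 572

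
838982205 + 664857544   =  1503839749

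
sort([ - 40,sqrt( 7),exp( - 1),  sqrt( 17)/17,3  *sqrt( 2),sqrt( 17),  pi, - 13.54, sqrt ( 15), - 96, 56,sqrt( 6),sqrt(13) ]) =[ - 96,- 40, - 13.54, sqrt( 17)/17, exp( - 1),sqrt( 6),sqrt( 7),pi,sqrt( 13), sqrt ( 15),  sqrt( 17 ),3*sqrt( 2) , 56 ] 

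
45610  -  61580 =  - 15970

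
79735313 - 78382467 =1352846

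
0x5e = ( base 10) 94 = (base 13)73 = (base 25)3j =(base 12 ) 7A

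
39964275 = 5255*7605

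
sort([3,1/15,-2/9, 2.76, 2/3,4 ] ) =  [ - 2/9, 1/15, 2/3,2.76,3 , 4 ] 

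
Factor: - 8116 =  -2^2 * 2029^1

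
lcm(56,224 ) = 224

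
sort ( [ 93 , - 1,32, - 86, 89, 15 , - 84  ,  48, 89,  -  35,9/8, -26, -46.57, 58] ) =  [ - 86,-84, - 46.57, - 35, - 26, - 1,9/8, 15, 32,48,58 , 89 , 89, 93 ] 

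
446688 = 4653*96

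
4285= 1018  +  3267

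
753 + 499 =1252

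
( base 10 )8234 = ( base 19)13f7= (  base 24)E72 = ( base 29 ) 9mr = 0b10000000101010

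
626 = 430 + 196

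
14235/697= 14235/697 = 20.42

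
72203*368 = 26570704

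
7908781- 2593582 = 5315199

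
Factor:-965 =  - 5^1 *193^1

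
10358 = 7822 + 2536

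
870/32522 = 435/16261 = 0.03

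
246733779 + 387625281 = 634359060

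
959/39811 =959/39811= 0.02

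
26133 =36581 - 10448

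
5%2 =1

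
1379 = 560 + 819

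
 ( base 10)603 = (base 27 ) M9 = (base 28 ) LF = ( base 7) 1521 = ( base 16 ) 25B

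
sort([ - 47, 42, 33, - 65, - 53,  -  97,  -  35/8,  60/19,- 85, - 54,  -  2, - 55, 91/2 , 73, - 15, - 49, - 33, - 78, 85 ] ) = [ - 97, - 85, - 78, - 65, -55 ,  -  54 , -53, - 49,-47, - 33, - 15 , - 35/8, - 2 , 60/19,  33,42,91/2, 73 , 85]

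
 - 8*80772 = - 646176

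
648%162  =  0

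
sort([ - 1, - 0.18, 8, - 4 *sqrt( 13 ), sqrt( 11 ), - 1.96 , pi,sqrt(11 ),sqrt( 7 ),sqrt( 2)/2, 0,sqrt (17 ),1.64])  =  [ - 4*sqrt( 13) , - 1.96 ,-1,- 0.18,0,sqrt(2) /2,1.64,sqrt( 7 ),  pi,sqrt( 11),  sqrt( 11 ), sqrt( 17 ), 8]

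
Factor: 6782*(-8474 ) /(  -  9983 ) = 57470668/9983 =2^2 *19^1*67^(- 1 )*149^( -1)*223^1*3391^1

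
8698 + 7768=16466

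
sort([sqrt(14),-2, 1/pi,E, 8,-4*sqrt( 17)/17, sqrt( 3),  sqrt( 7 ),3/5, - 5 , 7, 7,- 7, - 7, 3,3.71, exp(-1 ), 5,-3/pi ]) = [-7,-7,-5,  -  2, - 4*sqrt( 17)/17, - 3/pi, 1/pi,exp ( - 1) , 3/5 , sqrt( 3 ) , sqrt( 7),E , 3, 3.71,sqrt( 14 ), 5, 7,7,8 ]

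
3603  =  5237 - 1634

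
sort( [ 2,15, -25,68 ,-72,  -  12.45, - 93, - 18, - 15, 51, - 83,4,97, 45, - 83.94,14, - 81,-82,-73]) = [ - 93, -83.94,-83, - 82,-81,- 73, - 72, - 25, - 18,  -  15,- 12.45,  2,4,14,15,45,51,68,97]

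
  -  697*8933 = -6226301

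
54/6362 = 27/3181 = 0.01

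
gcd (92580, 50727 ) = 3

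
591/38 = 591/38 = 15.55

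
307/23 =307/23 = 13.35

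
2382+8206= 10588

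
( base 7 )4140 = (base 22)2LJ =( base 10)1449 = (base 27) 1QI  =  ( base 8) 2651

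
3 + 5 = 8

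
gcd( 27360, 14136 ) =456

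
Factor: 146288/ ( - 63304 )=  -  446/193 = - 2^1*193^(- 1 )*223^1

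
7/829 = 7/829 = 0.01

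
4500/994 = 2250/497 = 4.53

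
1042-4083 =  - 3041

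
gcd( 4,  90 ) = 2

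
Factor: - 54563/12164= - 2^( - 2)* 3041^(-1)*54563^1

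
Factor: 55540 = 2^2*5^1*2777^1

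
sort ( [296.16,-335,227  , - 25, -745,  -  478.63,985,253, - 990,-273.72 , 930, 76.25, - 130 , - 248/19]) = [ - 990, - 745 ,- 478.63, - 335,-273.72, - 130,- 25, - 248/19 , 76.25 , 227,253,296.16, 930,985 ]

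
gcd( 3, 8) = 1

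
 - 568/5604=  - 142/1401= -0.10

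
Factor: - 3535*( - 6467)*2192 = 50110972240= 2^4 * 5^1*7^1 * 29^1* 101^1 * 137^1*223^1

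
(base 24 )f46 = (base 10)8742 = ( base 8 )21046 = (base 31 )930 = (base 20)11h2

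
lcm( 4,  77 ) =308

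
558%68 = 14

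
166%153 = 13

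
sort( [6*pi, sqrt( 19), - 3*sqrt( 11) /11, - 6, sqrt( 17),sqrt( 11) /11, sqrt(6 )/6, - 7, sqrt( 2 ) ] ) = [ - 7, - 6, - 3*sqrt( 11)/11,sqrt(11)/11, sqrt(6)/6,sqrt(2),  sqrt(17) , sqrt(19),6*pi]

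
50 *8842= 442100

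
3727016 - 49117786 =  -  45390770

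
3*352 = 1056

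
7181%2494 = 2193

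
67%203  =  67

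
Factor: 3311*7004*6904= 160105444576 = 2^5*7^1*11^1*17^1*43^1*103^1*863^1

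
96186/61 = 96186/61 = 1576.82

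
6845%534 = 437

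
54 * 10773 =581742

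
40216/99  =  406 + 2/9= 406.22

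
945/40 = 189/8=23.62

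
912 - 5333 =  - 4421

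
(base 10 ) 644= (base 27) NN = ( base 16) 284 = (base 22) 176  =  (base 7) 1610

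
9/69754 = 9/69754 = 0.00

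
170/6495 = 34/1299 = 0.03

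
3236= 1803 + 1433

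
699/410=699/410 = 1.70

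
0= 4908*0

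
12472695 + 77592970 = 90065665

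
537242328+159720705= 696963033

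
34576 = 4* 8644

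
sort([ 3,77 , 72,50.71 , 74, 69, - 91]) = [ - 91,3, 50.71,69,72,74, 77 ]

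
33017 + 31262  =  64279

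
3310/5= 662 =662.00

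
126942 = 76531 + 50411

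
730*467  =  340910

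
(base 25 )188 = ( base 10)833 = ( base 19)25g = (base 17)2f0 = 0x341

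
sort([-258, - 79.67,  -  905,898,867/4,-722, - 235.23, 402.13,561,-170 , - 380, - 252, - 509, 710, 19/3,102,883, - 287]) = [- 905 , - 722, - 509, - 380, - 287, - 258,-252, -235.23, - 170,  -  79.67,19/3,102,867/4, 402.13,561, 710,883, 898 ]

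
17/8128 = 17/8128 = 0.00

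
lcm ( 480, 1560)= 6240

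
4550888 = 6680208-2129320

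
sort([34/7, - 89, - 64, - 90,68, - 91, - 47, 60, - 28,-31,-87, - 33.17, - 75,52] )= [ -91, - 90, - 89,-87,-75,  -  64, -47 ,-33.17,-31,-28, 34/7,52 , 60, 68]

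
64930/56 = 1159 + 13/28 = 1159.46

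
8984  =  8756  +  228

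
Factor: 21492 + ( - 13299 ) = 8193 = 3^1*2731^1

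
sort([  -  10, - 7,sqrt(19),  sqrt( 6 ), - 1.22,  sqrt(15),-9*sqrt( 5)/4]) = [ - 10, - 7, - 9*sqrt( 5) /4, - 1.22,sqrt ( 6),  sqrt ( 15),sqrt(19 )]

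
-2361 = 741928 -744289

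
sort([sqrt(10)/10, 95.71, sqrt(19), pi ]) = [ sqrt( 10) /10,  pi, sqrt( 19 ),95.71 ] 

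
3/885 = 1/295= 0.00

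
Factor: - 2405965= - 5^1*389^1 *1237^1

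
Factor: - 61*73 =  - 4453  =  -61^1*73^1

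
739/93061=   739/93061 = 0.01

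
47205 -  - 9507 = 56712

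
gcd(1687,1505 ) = 7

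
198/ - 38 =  -6+15/19= -  5.21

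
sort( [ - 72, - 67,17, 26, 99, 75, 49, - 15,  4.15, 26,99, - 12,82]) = [-72,-67, - 15, - 12,4.15, 17, 26 , 26,  49, 75,82,99, 99 ]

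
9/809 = 9/809=0.01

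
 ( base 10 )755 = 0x2f3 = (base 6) 3255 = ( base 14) 3bd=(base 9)1028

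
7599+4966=12565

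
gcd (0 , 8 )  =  8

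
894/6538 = 447/3269 =0.14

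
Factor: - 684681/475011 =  - 3^ (  -  2 )*73^( - 1)*947^1  =  - 947/657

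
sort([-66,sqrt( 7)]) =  [ - 66,sqrt( 7)]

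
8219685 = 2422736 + 5796949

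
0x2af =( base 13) 40b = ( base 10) 687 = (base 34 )k7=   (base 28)of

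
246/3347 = 246/3347 = 0.07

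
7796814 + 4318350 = 12115164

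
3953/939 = 4 + 197/939 = 4.21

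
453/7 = 453/7=64.71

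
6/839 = 6/839 = 0.01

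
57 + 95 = 152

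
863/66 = 13 + 5/66 = 13.08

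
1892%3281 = 1892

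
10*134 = 1340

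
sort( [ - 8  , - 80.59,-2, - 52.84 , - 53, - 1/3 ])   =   [ - 80.59, - 53, - 52.84, - 8, -2, -1/3 ]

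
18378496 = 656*28016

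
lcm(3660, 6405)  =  25620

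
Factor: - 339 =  - 3^1*113^1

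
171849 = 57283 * 3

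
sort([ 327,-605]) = [ - 605,  327]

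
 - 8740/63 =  - 8740/63 = - 138.73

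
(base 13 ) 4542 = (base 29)BF1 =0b10010111010111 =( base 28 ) c9r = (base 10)9687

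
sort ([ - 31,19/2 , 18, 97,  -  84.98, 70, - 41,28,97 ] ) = [ - 84.98, - 41, - 31, 19/2, 18,28,70,97,97 ] 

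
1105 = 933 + 172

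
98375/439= 224+39/439 = 224.09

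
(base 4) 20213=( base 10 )551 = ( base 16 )227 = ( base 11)461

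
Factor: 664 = 2^3*83^1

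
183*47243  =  8645469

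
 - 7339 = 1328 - 8667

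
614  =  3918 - 3304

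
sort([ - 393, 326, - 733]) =[ - 733, - 393,326 ] 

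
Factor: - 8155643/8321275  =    -  5^ ( - 2)* 103^1*79181^1*332851^( - 1 )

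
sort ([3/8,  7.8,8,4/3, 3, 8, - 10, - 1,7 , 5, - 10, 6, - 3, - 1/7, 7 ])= [ - 10, - 10, - 3, - 1, - 1/7, 3/8, 4/3, 3, 5, 6, 7,7,7.8, 8, 8] 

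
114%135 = 114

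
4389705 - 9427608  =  -5037903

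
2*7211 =14422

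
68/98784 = 17/24696= 0.00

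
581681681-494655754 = 87025927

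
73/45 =73/45= 1.62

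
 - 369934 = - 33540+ - 336394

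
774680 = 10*77468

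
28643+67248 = 95891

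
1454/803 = 1+651/803 = 1.81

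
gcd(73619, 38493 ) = 91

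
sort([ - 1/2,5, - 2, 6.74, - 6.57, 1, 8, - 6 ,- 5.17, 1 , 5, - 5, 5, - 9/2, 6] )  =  [ - 6.57,  -  6, -5.17, - 5, - 9/2, - 2, - 1/2, 1,1, 5,5,5,6 , 6.74,8 ] 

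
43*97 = 4171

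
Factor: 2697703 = 277^1*9739^1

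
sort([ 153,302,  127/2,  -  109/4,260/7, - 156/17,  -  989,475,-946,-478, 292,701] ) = [- 989 , - 946,-478,-109/4, - 156/17,260/7,127/2 , 153,292,302,475,701] 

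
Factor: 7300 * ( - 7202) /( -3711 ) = 2^3*3^(- 1 ) *5^2 * 13^1 *73^1*277^1*1237^( - 1 )  =  52574600/3711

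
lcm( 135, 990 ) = 2970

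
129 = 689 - 560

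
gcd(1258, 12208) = 2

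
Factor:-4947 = -3^1 *17^1 * 97^1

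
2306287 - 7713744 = - 5407457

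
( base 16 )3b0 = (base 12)668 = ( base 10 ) 944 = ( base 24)1f8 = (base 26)1a8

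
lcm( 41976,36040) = 3567960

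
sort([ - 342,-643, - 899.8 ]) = [ - 899.8,-643, - 342 ]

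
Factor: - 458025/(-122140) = 2^( - 2)*  3^1* 5^1 = 15/4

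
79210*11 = 871310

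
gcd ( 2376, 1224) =72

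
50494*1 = 50494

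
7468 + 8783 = 16251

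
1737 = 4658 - 2921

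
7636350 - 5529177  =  2107173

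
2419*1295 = 3132605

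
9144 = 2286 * 4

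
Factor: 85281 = 3^1*7^1*31^1 *131^1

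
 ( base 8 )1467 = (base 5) 11243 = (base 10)823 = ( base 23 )1CI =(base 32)PN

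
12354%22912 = 12354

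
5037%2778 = 2259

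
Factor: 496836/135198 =2^1*7^( - 1 )*29^( - 1 )*373^1=746/203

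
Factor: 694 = 2^1*347^1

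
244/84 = 2+19/21 = 2.90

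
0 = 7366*0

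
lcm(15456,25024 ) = 525504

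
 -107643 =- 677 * 159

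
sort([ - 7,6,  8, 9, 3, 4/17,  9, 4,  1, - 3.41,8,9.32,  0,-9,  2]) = [-9,-7,  -  3.41, 0,  4/17,  1 , 2,3,4, 6, 8,8,9,9, 9.32]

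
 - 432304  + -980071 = -1412375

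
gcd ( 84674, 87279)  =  1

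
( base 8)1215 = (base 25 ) 113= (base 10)653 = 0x28D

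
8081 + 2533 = 10614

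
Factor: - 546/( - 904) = 2^( - 2)*3^1*7^1*13^1*113^( - 1) = 273/452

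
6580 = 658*10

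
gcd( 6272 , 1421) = 49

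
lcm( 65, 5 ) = 65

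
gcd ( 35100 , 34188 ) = 12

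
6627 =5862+765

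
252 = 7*36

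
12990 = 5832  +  7158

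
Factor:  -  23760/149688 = -2^1 * 3^ ( - 2 ) * 5^1 * 7^(-1 )= -10/63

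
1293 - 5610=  - 4317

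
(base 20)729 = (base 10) 2849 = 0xB21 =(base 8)5441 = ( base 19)7gi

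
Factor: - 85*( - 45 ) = 3825 = 3^2*5^2*17^1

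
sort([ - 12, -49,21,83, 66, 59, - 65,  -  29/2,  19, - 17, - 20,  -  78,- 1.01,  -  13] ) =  [ - 78, - 65, - 49, - 20, - 17, - 29/2, - 13, - 12, - 1.01, 19, 21,59, 66,83]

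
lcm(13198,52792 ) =52792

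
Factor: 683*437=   19^1 * 23^1*683^1 = 298471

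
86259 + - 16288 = 69971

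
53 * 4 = 212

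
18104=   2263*8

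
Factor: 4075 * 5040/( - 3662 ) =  - 2^3*3^2 *5^3*7^1*163^1*1831^( - 1) = -  10269000/1831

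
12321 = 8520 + 3801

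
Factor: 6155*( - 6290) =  - 2^1 * 5^2*17^1*37^1*1231^1 =- 38714950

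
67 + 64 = 131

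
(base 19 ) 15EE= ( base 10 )8944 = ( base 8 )21360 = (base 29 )AIC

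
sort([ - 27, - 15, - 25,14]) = [ - 27, - 25, - 15,14 ] 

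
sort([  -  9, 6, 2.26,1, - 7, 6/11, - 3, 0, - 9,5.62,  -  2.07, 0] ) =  [ - 9,-9, - 7, - 3 , - 2.07,0, 0,6/11,1,  2.26, 5.62,6]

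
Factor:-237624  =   - 2^3 * 3^1*9901^1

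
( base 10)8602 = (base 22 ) hh0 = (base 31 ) 8TF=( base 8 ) 20632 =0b10000110011010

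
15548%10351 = 5197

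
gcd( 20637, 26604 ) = 9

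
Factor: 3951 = 3^2*439^1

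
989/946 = 23/22 =1.05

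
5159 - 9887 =-4728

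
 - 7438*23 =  - 171074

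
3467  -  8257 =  - 4790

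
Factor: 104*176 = 2^7 * 11^1*13^1 = 18304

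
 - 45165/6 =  - 15055/2 = -7527.50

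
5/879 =5/879 = 0.01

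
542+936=1478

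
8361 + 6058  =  14419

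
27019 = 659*41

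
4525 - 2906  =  1619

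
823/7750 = 823/7750 = 0.11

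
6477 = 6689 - 212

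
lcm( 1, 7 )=7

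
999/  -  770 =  - 999/770=- 1.30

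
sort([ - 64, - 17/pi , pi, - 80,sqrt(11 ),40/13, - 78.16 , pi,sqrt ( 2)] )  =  [-80, - 78.16, - 64 , - 17/pi, sqrt ( 2 ) , 40/13, pi, pi,sqrt( 11) ]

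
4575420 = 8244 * 555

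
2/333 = 2/333 = 0.01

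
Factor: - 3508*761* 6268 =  - 2^4*761^1 * 877^1 * 1567^1 = - 16732977584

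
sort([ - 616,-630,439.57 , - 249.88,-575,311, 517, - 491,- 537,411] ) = [ - 630, - 616,-575, - 537, - 491,  -  249.88, 311,411,  439.57, 517]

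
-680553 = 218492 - 899045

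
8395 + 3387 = 11782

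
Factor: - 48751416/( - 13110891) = 2^3*3^2*7^1* 19^1*1697^1 * 4370297^( - 1) = 16250472/4370297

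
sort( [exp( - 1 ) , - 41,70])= [ - 41, exp( - 1), 70]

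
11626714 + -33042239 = -21415525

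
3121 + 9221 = 12342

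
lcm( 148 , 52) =1924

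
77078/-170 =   -  2267/5 = - 453.40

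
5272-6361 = -1089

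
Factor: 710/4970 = 1/7 = 7^(  -  1)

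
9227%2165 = 567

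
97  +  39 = 136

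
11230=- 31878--43108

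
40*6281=251240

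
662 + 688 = 1350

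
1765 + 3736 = 5501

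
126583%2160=1303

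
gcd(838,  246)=2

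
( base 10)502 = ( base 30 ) gm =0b111110110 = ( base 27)ig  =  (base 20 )152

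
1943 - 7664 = -5721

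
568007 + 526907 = 1094914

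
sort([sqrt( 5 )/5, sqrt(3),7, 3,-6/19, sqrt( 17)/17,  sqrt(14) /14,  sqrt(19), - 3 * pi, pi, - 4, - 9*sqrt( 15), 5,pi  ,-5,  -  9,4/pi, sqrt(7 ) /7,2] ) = [  -  9 * sqrt(15 ),  -  3*pi,-9 , - 5,  -  4, - 6/19, sqrt(17) /17, sqrt(14) /14  ,  sqrt (7)/7, sqrt( 5)/5 , 4/pi,sqrt (3 ), 2,3  ,  pi,pi,sqrt( 19 ), 5, 7] 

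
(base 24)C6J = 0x1BA3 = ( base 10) 7075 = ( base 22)edd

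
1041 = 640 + 401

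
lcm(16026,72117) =144234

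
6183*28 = 173124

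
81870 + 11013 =92883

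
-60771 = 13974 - 74745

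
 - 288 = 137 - 425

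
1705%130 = 15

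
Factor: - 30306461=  -17^1*73^1 *24421^1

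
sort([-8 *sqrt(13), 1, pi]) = [ - 8*sqrt( 13),  1,pi] 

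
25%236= 25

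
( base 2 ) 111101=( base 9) 67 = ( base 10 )61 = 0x3d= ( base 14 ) 45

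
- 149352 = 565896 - 715248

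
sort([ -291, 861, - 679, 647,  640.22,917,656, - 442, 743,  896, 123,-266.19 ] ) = [  -  679, - 442, - 291,- 266.19 , 123, 640.22,  647,656,743, 861,896,917]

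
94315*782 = 73754330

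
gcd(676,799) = 1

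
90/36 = 5/2= 2.50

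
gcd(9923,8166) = 1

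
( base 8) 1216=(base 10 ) 654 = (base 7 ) 1623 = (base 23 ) 15A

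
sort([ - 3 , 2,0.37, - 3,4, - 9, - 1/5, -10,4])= [ - 10, - 9,-3, - 3,  -  1/5,0.37,2,4, 4 ] 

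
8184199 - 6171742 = 2012457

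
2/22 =1/11  =  0.09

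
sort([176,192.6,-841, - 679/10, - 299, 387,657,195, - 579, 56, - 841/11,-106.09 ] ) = [ - 841, - 579, - 299, - 106.09, - 841/11, - 679/10, 56, 176, 192.6,195, 387 , 657] 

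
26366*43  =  1133738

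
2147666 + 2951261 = 5098927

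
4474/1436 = 3 + 83/718 = 3.12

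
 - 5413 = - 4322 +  - 1091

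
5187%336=147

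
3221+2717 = 5938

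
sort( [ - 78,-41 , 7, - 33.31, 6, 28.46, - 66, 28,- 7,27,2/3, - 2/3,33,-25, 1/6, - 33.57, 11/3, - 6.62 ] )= [ - 78,-66, - 41,  -  33.57  , - 33.31,  -  25,  -  7, - 6.62, - 2/3 , 1/6, 2/3, 11/3,  6,7, 27, 28, 28.46, 33] 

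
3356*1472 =4940032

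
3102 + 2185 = 5287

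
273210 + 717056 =990266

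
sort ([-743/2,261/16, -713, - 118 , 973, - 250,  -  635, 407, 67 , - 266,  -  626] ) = [ - 713,-635, - 626, - 743/2,-266, - 250,-118, 261/16,  67,407,973] 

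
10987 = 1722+9265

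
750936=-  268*(-2802) 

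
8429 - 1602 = 6827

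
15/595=3/119 = 0.03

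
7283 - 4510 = 2773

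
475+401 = 876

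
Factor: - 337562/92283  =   - 2^1*3^( - 1 )*  19^( - 1) * 1619^(-1 ) * 168781^1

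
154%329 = 154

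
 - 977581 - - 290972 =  - 686609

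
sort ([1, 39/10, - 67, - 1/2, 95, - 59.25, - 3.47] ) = [ - 67,  -  59.25,-3.47, - 1/2 , 1, 39/10 , 95]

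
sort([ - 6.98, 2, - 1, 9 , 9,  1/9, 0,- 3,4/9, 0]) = [ -6.98, - 3,-1, 0 , 0, 1/9,4/9,2,9,9]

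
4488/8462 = 2244/4231 = 0.53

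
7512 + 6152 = 13664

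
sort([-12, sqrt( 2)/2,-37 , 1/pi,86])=[ - 37, - 12 , 1/pi,sqrt( 2 )/2 , 86] 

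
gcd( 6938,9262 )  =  2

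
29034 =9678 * 3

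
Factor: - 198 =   -  2^1 * 3^2*11^1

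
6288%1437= 540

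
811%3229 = 811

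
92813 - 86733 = 6080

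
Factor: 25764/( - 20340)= - 19/15 =-3^ (-1 )*5^( - 1 )*19^1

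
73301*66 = 4837866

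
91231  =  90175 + 1056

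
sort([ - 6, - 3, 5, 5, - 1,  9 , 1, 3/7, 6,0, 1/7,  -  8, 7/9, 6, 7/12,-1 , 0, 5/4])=[ - 8,-6, - 3, - 1,-1, 0, 0 , 1/7, 3/7, 7/12,  7/9,1,5/4, 5, 5, 6, 6, 9 ]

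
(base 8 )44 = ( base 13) 2a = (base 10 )36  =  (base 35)11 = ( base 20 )1G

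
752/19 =39 + 11/19 = 39.58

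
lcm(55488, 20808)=166464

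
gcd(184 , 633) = 1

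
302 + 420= 722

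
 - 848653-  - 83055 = - 765598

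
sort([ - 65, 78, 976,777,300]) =[ - 65,78,300, 777,976]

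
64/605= 64/605= 0.11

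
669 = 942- 273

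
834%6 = 0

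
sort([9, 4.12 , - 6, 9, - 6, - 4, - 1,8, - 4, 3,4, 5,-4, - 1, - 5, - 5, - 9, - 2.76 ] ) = [ - 9, - 6 , - 6 , -5, - 5, - 4, - 4, - 4, -2.76,-1,  -  1,  3, 4, 4.12, 5, 8, 9, 9]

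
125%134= 125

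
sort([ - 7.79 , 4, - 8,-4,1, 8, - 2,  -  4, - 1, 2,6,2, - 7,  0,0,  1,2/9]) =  [-8, - 7.79, - 7,  -  4,-4,-2,- 1,0,0,2/9,1, 1,2,2,4,6, 8]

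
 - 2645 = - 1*2645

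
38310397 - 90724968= -52414571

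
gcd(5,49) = 1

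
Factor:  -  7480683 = -3^2*7^2 * 16963^1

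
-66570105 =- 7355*9051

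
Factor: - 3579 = -3^1*1193^1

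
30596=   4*7649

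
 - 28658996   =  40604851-69263847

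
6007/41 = 146+21/41= 146.51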